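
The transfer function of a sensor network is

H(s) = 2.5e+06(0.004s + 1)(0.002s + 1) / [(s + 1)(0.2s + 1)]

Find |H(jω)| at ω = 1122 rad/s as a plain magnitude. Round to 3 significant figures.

112

At ω = 1122 rad/s:
zero (1 + j1122·0.004) = 1 + j4.488 → |·| ≈ 4.5981, ∠ ≈ 77.44°
zero (1 + j1122·0.002) = 1 + j2.244 → |·| ≈ 2.4567, ∠ ≈ 65.98°
pole (1 + j1122·1) = 1 + j1122 → |·| ≈ 1122, ∠ ≈ 89.95°
pole (1 + j1122·0.2) = 1 + j224.4 → |·| ≈ 224.4, ∠ ≈ 89.74°
|H| = 2.5e+06 · 4.5981 · 2.4567 / (1122 · 224.4) ≈ 112.16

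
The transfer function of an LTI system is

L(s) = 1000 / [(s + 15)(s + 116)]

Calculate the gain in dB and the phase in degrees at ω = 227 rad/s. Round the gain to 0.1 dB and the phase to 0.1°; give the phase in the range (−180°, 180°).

At s = jω = j227:
pole (s+15): 15 + j227 → |·| = √(15²+227²) = √51754 ≈ 227.5, ∠ = arctan(227/15) ≈ 86.22°
pole (s+116): 116 + j227 → |·| = √(116²+227²) = √64985 ≈ 254.92, ∠ = arctan(227/116) ≈ 62.93°
|L| = 1000 / 57994 ≈ 0.017243
Gain = 20 log₁₀(0.017243) ≈ -35.27 dB
∠L = 0.00° − 149.15° = -149.15°

-35.3 dB, -149.2°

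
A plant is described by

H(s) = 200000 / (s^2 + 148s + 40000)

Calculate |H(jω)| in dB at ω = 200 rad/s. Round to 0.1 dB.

At s = jω = j200:
quadratic: (j200)² + 148·j200 + 40000 = 0 + j29600 → |·| ≈ 29600, ∠ ≈ 90.00°
|H| = 200000 / 29600 ≈ 6.7568
Gain = 20 log₁₀(6.7568) ≈ 16.59 dB

16.6 dB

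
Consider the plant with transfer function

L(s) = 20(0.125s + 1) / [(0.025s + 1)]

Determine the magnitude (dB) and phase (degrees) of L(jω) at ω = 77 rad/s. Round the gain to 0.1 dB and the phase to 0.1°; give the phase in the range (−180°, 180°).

39.0 dB, 21.5°

At ω = 77 rad/s:
zero (1 + j77·0.125) = 1 + j9.625 → |·| ≈ 9.6768, ∠ ≈ 84.07°
pole (1 + j77·0.025) = 1 + j1.925 → |·| ≈ 2.1692, ∠ ≈ 62.55°
|L| = 20 · 9.6768 / (2.1692) ≈ 89.22
Gain = 20 log₁₀(89.22) ≈ 39.01 dB
∠L = (84.07°) − (62.55°) = 21.52°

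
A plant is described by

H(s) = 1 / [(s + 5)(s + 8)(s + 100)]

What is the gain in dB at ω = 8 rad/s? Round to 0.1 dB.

At s = jω = j8:
pole (s+5): 5 + j8 → |·| = √(5²+8²) = √89 ≈ 9.434, ∠ = arctan(8/5) ≈ 57.99°
pole (s+8): 8 + j8 → |·| = √(8²+8²) = √128 ≈ 11.314, ∠ = arctan(8/8) ≈ 45.00°
pole (s+100): 100 + j8 → |·| = √(100²+8²) = √10064 ≈ 100.32, ∠ = arctan(8/100) ≈ 4.57°
|H| = 1 / 10708 ≈ 9.3388e-05
Gain = 20 log₁₀(9.3388e-05) ≈ -80.59 dB

-80.6 dB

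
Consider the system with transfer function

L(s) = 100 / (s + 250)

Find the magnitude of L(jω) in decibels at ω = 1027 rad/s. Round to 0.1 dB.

-20.5 dB

At s = jω = j1027:
pole (s+250): 250 + j1027 → |·| = √(250²+1027²) = √1117229 ≈ 1057, ∠ = arctan(1027/250) ≈ 76.32°
|L| = 100 / 1057 ≈ 0.094607
Gain = 20 log₁₀(0.094607) ≈ -20.48 dB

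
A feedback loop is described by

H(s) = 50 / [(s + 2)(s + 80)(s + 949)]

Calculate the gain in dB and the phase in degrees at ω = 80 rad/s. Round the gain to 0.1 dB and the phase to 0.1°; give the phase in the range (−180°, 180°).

-104.7 dB, -138.4°

At s = jω = j80:
pole (s+2): 2 + j80 → |·| = √(2²+80²) = √6404 ≈ 80.025, ∠ = arctan(80/2) ≈ 88.57°
pole (s+80): 80 + j80 → |·| = √(80²+80²) = √12800 ≈ 113.14, ∠ = arctan(80/80) ≈ 45.00°
pole (s+949): 949 + j80 → |·| = √(949²+80²) = √907001 ≈ 952.37, ∠ = arctan(80/949) ≈ 4.82°
|H| = 50 / 8.6228e+06 ≈ 5.7986e-06
Gain = 20 log₁₀(5.7986e-06) ≈ -104.73 dB
∠H = 0.00° − 138.39° = -138.39°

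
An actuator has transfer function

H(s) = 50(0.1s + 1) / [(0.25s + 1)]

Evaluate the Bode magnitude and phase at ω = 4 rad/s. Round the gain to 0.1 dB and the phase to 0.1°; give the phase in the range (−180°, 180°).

At ω = 4 rad/s:
zero (1 + j4·0.1) = 1 + j0.4 → |·| ≈ 1.077, ∠ ≈ 21.80°
pole (1 + j4·0.25) = 1 + j1 → |·| ≈ 1.4142, ∠ ≈ 45.00°
|H| = 50 · 1.077 / (1.4142) ≈ 38.078
Gain = 20 log₁₀(38.078) ≈ 31.61 dB
∠H = (21.80°) − (45.00°) = -23.20°

31.6 dB, -23.2°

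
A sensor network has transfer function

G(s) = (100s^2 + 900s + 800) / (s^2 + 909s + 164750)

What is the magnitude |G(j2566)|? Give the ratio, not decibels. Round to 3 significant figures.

96.4

Substitute s = j2566:
Numerator: 100(j2566)^2 + 900(j2566) + 800 = -658434800 + j2309400
Denominator: (j2566)^2 + 909(j2566) + 164750 = -6419606 + j2332494
|N| = √(658434800² + 2309400²) ≈ 6.5844e+08, ∠N ≈ 179.80°
|D| = √(6419606² + 2332494²) ≈ 6.8302e+06, ∠D ≈ 160.03°
|G| = 6.5844e+08 / 6.8302e+06 ≈ 96.401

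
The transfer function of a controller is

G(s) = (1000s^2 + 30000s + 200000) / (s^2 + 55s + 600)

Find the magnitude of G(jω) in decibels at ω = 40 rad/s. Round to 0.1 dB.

Substitute s = j40:
Numerator: 1000(j40)^2 + 30000(j40) + 200000 = -1400000 + j1200000
Denominator: (j40)^2 + 55(j40) + 600 = -1000 + j2200
|N| = √(1400000² + 1200000²) ≈ 1.8439e+06, ∠N ≈ 139.40°
|D| = √(1000² + 2200²) ≈ 2416.6, ∠D ≈ 114.44°
|G| = 1.8439e+06 / 2416.6 ≈ 763.01
Gain = 20 log₁₀(763.01) ≈ 57.65 dB

57.7 dB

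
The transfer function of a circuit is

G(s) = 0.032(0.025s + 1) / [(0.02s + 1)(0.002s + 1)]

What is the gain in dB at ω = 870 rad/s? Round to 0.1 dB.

At ω = 870 rad/s:
zero (1 + j870·0.025) = 1 + j21.75 → |·| ≈ 21.773, ∠ ≈ 87.37°
pole (1 + j870·0.02) = 1 + j17.4 → |·| ≈ 17.429, ∠ ≈ 86.71°
pole (1 + j870·0.002) = 1 + j1.74 → |·| ≈ 2.0069, ∠ ≈ 60.11°
|G| = 0.032 · 21.773 / (17.429 · 2.0069) ≈ 0.019919
Gain = 20 log₁₀(0.019919) ≈ -34.01 dB

-34.0 dB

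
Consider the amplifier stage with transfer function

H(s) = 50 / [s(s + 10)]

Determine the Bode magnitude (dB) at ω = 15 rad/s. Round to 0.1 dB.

-14.7 dB

At s = jω = j15:
pole (s+10): 10 + j15 → |·| = √(10²+15²) = √325 ≈ 18.028, ∠ = arctan(15/10) ≈ 56.31°
pole at origin: |s| = 15, ∠ = 90.00° (in denominator)
|H| = 50 / 270.42 ≈ 0.1849
Gain = 20 log₁₀(0.1849) ≈ -14.66 dB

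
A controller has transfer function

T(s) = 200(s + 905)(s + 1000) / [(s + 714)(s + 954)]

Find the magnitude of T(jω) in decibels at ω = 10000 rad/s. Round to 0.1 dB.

46.0 dB

At s = jω = j10000:
zero (s+905): 905 + j10000 → |·| = √(905²+10000²) = √100819025 ≈ 10041, ∠ = arctan(10000/905) ≈ 84.83°
zero (s+1000): 1000 + j10000 → |·| = √(1000²+10000²) = √101000000 ≈ 10050, ∠ = arctan(10000/1000) ≈ 84.29°
pole (s+714): 714 + j10000 → |·| = √(714²+10000²) = √100509796 ≈ 10025, ∠ = arctan(10000/714) ≈ 85.92°
pole (s+954): 954 + j10000 → |·| = √(954²+10000²) = √100910116 ≈ 10045, ∠ = arctan(10000/954) ≈ 84.55°
|T| = 200 · 1.0091e+08 / 1.007e+08 ≈ 200.42
Gain = 20 log₁₀(200.42) ≈ 46.04 dB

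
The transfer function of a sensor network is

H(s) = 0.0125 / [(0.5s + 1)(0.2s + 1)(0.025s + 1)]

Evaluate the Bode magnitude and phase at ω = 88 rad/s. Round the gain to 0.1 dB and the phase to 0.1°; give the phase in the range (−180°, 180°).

-103.5 dB, 119.0°

At ω = 88 rad/s:
pole (1 + j88·0.5) = 1 + j44 → |·| ≈ 44.011, ∠ ≈ 88.70°
pole (1 + j88·0.2) = 1 + j17.6 → |·| ≈ 17.628, ∠ ≈ 86.75°
pole (1 + j88·0.025) = 1 + j2.2 → |·| ≈ 2.4166, ∠ ≈ 65.56°
|H| = 0.0125 · 1 / (44.011 · 17.628 · 2.4166) ≈ 6.6672e-06
Gain = 20 log₁₀(6.6672e-06) ≈ -103.52 dB
∠H = (0°) − (88.70° + 86.75° + 65.56°) = -241.01° ≡ 118.99° (principal value)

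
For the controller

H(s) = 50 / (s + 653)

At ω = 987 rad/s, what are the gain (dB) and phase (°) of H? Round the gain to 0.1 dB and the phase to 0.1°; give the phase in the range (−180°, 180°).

-27.5 dB, -56.5°

At s = jω = j987:
pole (s+653): 653 + j987 → |·| = √(653²+987²) = √1400578 ≈ 1183.5, ∠ = arctan(987/653) ≈ 56.51°
|H| = 50 / 1183.5 ≈ 0.042248
Gain = 20 log₁₀(0.042248) ≈ -27.48 dB
∠H = 0.00° − 56.51° = -56.51°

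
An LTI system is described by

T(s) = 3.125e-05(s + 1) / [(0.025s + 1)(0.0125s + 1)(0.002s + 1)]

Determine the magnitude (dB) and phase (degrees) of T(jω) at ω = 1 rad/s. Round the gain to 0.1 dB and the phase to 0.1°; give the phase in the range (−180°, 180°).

At ω = 1 rad/s:
zero (1 + j1·1) = 1 + j1 → |·| ≈ 1.4142, ∠ ≈ 45.00°
pole (1 + j1·0.025) = 1 + j0.025 → |·| ≈ 1.0003, ∠ ≈ 1.43°
pole (1 + j1·0.0125) = 1 + j0.0125 → |·| ≈ 1.0001, ∠ ≈ 0.72°
pole (1 + j1·0.002) = 1 + j0.002 → |·| ≈ 1, ∠ ≈ 0.11°
|T| = 3.125e-05 · 1.4142 / (1.0003 · 1.0001 · 1) ≈ 4.4176e-05
Gain = 20 log₁₀(4.4176e-05) ≈ -87.10 dB
∠T = (45.00°) − (1.43° + 0.72° + 0.11°) = 42.74°

-87.1 dB, 42.7°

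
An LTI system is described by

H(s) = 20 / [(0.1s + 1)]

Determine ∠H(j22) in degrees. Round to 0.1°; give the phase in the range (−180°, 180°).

At ω = 22 rad/s:
pole (1 + j22·0.1) = 1 + j2.2 → |·| ≈ 2.4166, ∠ ≈ 65.56°
∠H = (0°) − (65.56°) = -65.56°

-65.6°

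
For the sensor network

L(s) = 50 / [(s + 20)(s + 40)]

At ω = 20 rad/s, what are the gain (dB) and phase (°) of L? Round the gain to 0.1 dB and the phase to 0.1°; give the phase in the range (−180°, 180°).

-28.1 dB, -71.6°

At s = jω = j20:
pole (s+20): 20 + j20 → |·| = √(20²+20²) = √800 ≈ 28.284, ∠ = arctan(20/20) ≈ 45.00°
pole (s+40): 40 + j20 → |·| = √(40²+20²) = √2000 ≈ 44.721, ∠ = arctan(20/40) ≈ 26.57°
|L| = 50 / 1264.9 ≈ 0.039529
Gain = 20 log₁₀(0.039529) ≈ -28.06 dB
∠L = 0.00° − 71.57° = -71.57°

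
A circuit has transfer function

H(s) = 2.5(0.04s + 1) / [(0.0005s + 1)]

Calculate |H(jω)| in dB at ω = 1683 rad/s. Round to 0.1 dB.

At ω = 1683 rad/s:
zero (1 + j1683·0.04) = 1 + j67.32 → |·| ≈ 67.327, ∠ ≈ 89.15°
pole (1 + j1683·0.0005) = 1 + j0.8415 → |·| ≈ 1.307, ∠ ≈ 40.08°
|H| = 2.5 · 67.327 / (1.307) ≈ 128.78
Gain = 20 log₁₀(128.78) ≈ 42.20 dB

42.2 dB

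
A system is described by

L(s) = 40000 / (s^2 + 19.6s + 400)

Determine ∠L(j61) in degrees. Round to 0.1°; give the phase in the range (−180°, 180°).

-160.2°

At s = jω = j61:
quadratic: (j61)² + 19.6·j61 + 400 = -3321 + j1195.6 → |·| ≈ 3529.7, ∠ ≈ 160.20°
∠L = 0.00° − 160.20° = -160.20°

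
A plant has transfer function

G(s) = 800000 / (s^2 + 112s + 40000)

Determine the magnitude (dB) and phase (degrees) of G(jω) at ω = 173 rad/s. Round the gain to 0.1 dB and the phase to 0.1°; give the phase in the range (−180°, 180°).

At s = jω = j173:
quadratic: (j173)² + 112·j173 + 40000 = 10071 + j19376 → |·| ≈ 21837, ∠ ≈ 62.54°
|G| = 800000 / 21837 ≈ 36.635
Gain = 20 log₁₀(36.635) ≈ 31.28 dB
∠G = 0.00° − 62.54° = -62.54°

31.3 dB, -62.5°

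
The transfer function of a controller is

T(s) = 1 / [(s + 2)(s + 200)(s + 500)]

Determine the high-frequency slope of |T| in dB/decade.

-60 dB/decade

Each pole contributes −20 dB/decade at high frequency; each zero contributes +20 dB/decade.
Net: 0 zero(s) − 3 pole(s) → -60 dB/decade.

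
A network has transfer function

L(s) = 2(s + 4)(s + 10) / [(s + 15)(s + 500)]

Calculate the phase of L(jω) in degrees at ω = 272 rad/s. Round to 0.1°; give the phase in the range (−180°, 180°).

At s = jω = j272:
zero (s+4): 4 + j272 → |·| = √(4²+272²) = √74000 ≈ 272.03, ∠ = arctan(272/4) ≈ 89.16°
zero (s+10): 10 + j272 → |·| = √(10²+272²) = √74084 ≈ 272.18, ∠ = arctan(272/10) ≈ 87.89°
pole (s+15): 15 + j272 → |·| = √(15²+272²) = √74209 ≈ 272.41, ∠ = arctan(272/15) ≈ 86.84°
pole (s+500): 500 + j272 → |·| = √(500²+272²) = √323984 ≈ 569.2, ∠ = arctan(272/500) ≈ 28.55°
∠L = 177.05° − 115.39° = 61.66°

61.7°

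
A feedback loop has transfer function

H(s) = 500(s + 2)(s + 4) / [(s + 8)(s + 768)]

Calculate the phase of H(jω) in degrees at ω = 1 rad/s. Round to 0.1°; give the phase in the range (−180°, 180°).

At s = jω = j1:
zero (s+2): 2 + j1 → |·| = √(2²+1²) = √5 ≈ 2.2361, ∠ = arctan(1/2) ≈ 26.57°
zero (s+4): 4 + j1 → |·| = √(4²+1²) = √17 ≈ 4.1231, ∠ = arctan(1/4) ≈ 14.04°
pole (s+8): 8 + j1 → |·| = √(8²+1²) = √65 ≈ 8.0623, ∠ = arctan(1/8) ≈ 7.13°
pole (s+768): 768 + j1 → |·| = √(768²+1²) = √589825 ≈ 768, ∠ = arctan(1/768) ≈ 0.07°
∠H = 40.61° − 7.20° = 33.41°

33.4°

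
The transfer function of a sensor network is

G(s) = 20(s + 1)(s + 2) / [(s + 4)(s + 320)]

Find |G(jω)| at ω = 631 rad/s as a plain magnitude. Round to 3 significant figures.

At s = jω = j631:
zero (s+1): 1 + j631 → |·| = √(1²+631²) = √398162 ≈ 631, ∠ = arctan(631/1) ≈ 89.91°
zero (s+2): 2 + j631 → |·| = √(2²+631²) = √398165 ≈ 631, ∠ = arctan(631/2) ≈ 89.82°
pole (s+4): 4 + j631 → |·| = √(4²+631²) = √398177 ≈ 631.01, ∠ = arctan(631/4) ≈ 89.64°
pole (s+320): 320 + j631 → |·| = √(320²+631²) = √500561 ≈ 707.5, ∠ = arctan(631/320) ≈ 63.11°
|G| = 20 · 3.9816e+05 / 4.4644e+05 ≈ 17.837

17.8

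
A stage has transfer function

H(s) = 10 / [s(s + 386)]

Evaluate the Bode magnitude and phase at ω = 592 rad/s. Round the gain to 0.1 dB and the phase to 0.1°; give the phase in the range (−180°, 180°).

-92.4 dB, -146.9°

At s = jω = j592:
pole (s+386): 386 + j592 → |·| = √(386²+592²) = √499460 ≈ 706.72, ∠ = arctan(592/386) ≈ 56.89°
pole at origin: |s| = 592, ∠ = 90.00° (in denominator)
|H| = 10 / 4.1838e+05 ≈ 2.3902e-05
Gain = 20 log₁₀(2.3902e-05) ≈ -92.43 dB
∠H = 0.00° − 146.89° = -146.89°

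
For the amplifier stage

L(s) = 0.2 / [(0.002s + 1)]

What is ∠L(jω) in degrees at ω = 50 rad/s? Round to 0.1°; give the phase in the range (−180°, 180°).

At ω = 50 rad/s:
pole (1 + j50·0.002) = 1 + j0.1 → |·| ≈ 1.005, ∠ ≈ 5.71°
∠L = (0°) − (5.71°) = -5.71°

-5.7°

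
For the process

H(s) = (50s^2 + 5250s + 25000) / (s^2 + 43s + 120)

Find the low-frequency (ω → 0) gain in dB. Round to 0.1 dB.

46.4 dB

H(0) = 25000 / 120 ≈ 208.33
20 log₁₀(208.33) ≈ 46.38 dB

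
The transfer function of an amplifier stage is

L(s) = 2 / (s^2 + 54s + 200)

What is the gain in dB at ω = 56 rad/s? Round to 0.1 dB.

-66.5 dB

Substitute s = j56:
Numerator: 2 = 2 + j0
Denominator: (j56)^2 + 54(j56) + 200 = -2936 + j3024
|N| = √(2² + 0²) ≈ 2, ∠N ≈ 0.00°
|D| = √(2936² + 3024²) ≈ 4214.8, ∠D ≈ 134.15°
|L| = 2 / 4214.8 ≈ 0.00047452
Gain = 20 log₁₀(0.00047452) ≈ -66.47 dB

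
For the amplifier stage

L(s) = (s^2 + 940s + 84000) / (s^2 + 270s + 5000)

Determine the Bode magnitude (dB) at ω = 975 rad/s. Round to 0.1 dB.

Substitute s = j975:
Numerator: (j975)^2 + 940(j975) + 84000 = -866625 + j916500
Denominator: (j975)^2 + 270(j975) + 5000 = -945625 + j263250
|N| = √(866625² + 916500²) ≈ 1.2614e+06, ∠N ≈ 133.40°
|D| = √(945625² + 263250²) ≈ 9.8158e+05, ∠D ≈ 164.44°
|L| = 1.2614e+06 / 9.8158e+05 ≈ 1.2851
Gain = 20 log₁₀(1.2851) ≈ 2.18 dB

2.2 dB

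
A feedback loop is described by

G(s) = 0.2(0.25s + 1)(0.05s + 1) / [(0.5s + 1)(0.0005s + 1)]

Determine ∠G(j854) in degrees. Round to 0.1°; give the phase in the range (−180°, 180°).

At ω = 854 rad/s:
zero (1 + j854·0.25) = 1 + j213.5 → |·| ≈ 213.5, ∠ ≈ 89.73°
zero (1 + j854·0.05) = 1 + j42.7 → |·| ≈ 42.712, ∠ ≈ 88.66°
pole (1 + j854·0.5) = 1 + j427 → |·| ≈ 427, ∠ ≈ 89.87°
pole (1 + j854·0.0005) = 1 + j0.427 → |·| ≈ 1.0873, ∠ ≈ 23.12°
∠G = (89.73° + 88.66°) − (89.87° + 23.12°) = 65.40°

65.4°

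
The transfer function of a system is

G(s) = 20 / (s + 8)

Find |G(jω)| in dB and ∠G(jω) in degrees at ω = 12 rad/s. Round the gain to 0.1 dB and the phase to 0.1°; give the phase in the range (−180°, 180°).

At s = jω = j12:
pole (s+8): 8 + j12 → |·| = √(8²+12²) = √208 ≈ 14.422, ∠ = arctan(12/8) ≈ 56.31°
|G| = 20 / 14.422 ≈ 1.3868
Gain = 20 log₁₀(1.3868) ≈ 2.84 dB
∠G = 0.00° − 56.31° = -56.31°

2.8 dB, -56.3°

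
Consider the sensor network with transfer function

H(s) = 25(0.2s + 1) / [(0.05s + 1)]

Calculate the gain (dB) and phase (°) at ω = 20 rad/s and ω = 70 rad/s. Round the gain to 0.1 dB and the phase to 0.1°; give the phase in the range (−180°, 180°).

At ω = 20 rad/s:
zero (1 + j20·0.2) = 1 + j4 → |·| ≈ 4.1231, ∠ ≈ 75.96°
pole (1 + j20·0.05) = 1 + j1 → |·| ≈ 1.4142, ∠ ≈ 45.00°
|H| = 25 · 4.1231 / (1.4142) ≈ 72.887
Gain = 20 log₁₀(72.887) ≈ 37.25 dB
∠H = (75.96°) − (45.00°) = 30.96°

At ω = 70 rad/s:
zero (1 + j70·0.2) = 1 + j14 → |·| ≈ 14.036, ∠ ≈ 85.91°
pole (1 + j70·0.05) = 1 + j3.5 → |·| ≈ 3.6401, ∠ ≈ 74.05°
|H| = 25 · 14.036 / (3.6401) ≈ 96.398
Gain = 20 log₁₀(96.398) ≈ 39.68 dB
∠H = (85.91°) − (74.05°) = 11.86°

ω = 20: 37.3 dB, 31.0°; ω = 70: 39.7 dB, 11.9°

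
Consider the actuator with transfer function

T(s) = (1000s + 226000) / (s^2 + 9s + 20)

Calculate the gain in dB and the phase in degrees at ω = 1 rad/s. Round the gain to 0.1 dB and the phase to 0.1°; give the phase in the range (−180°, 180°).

80.6 dB, -25.1°

Substitute s = j1:
Numerator: 1000(j1) + 226000 = 226000 + j1000
Denominator: (j1)^2 + 9(j1) + 20 = 19 + j9
|N| = √(226000² + 1000²) ≈ 2.26e+05, ∠N ≈ 0.25°
|D| = √(19² + 9²) ≈ 21.024, ∠D ≈ 25.35°
|T| = 2.26e+05 / 21.024 ≈ 10750
Gain = 20 log₁₀(10750) ≈ 80.63 dB
∠T = 0.25° − 25.35° = -25.10°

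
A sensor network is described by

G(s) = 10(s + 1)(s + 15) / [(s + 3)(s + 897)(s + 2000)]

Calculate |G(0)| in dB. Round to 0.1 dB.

-91.1 dB

G(0) = 10·1·15 / (3·897·2000) ≈ 2.7871e-05
20 log₁₀(2.7871e-05) ≈ -91.10 dB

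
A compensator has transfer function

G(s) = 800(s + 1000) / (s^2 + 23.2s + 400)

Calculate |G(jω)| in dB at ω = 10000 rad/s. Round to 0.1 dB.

-21.9 dB

At s = jω = j10000:
zero (s+1000): 1000 + j10000 → |·| = √(1000²+10000²) = √101000000 ≈ 10050, ∠ = arctan(10000/1000) ≈ 84.29°
quadratic: (j10000)² + 23.2·j10000 + 400 = -99999600 + j232000 → |·| ≈ 1e+08, ∠ ≈ 179.87°
|G| = 800 · 10050 / 1e+08 ≈ 0.0804
Gain = 20 log₁₀(0.0804) ≈ -21.89 dB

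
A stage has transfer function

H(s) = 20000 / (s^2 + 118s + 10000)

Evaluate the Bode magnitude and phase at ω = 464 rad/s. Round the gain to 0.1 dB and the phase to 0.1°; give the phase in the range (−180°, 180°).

-20.5 dB, -165.1°

At s = jω = j464:
quadratic: (j464)² + 118·j464 + 10000 = -205296 + j54752 → |·| ≈ 2.1247e+05, ∠ ≈ 165.07°
|H| = 20000 / 2.1247e+05 ≈ 0.094131
Gain = 20 log₁₀(0.094131) ≈ -20.53 dB
∠H = 0.00° − 165.07° = -165.07°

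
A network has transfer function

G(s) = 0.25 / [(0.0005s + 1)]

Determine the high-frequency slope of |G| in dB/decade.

Each pole contributes −20 dB/decade at high frequency; each zero contributes +20 dB/decade.
Net: 0 zero(s) − 1 pole(s) → -20 dB/decade.

-20 dB/decade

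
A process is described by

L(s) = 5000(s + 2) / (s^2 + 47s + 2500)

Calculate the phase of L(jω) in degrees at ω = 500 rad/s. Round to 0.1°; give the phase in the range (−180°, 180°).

At s = jω = j500:
zero (s+2): 2 + j500 → |·| = √(2²+500²) = √250004 ≈ 500, ∠ = arctan(500/2) ≈ 89.77°
quadratic: (j500)² + 47·j500 + 2500 = -247500 + j23500 → |·| ≈ 2.4861e+05, ∠ ≈ 174.58°
∠L = 89.77° − 174.58° = -84.81°

-84.8°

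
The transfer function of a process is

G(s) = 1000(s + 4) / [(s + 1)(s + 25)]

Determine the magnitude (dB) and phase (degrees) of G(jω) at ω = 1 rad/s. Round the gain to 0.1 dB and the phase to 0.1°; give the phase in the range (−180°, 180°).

At s = jω = j1:
zero (s+4): 4 + j1 → |·| = √(4²+1²) = √17 ≈ 4.1231, ∠ = arctan(1/4) ≈ 14.04°
pole (s+1): 1 + j1 → |·| = √(1²+1²) = √2 ≈ 1.4142, ∠ = arctan(1/1) ≈ 45.00°
pole (s+25): 25 + j1 → |·| = √(25²+1²) = √626 ≈ 25.02, ∠ = arctan(1/25) ≈ 2.29°
|G| = 1000 · 4.1231 / 35.383 ≈ 116.53
Gain = 20 log₁₀(116.53) ≈ 41.33 dB
∠G = 14.04° − 47.29° = -33.25°

41.3 dB, -33.3°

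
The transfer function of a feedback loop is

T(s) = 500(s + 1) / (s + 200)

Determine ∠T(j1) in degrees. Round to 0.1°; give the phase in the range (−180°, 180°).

At s = jω = j1:
zero (s+1): 1 + j1 → |·| = √(1²+1²) = √2 ≈ 1.4142, ∠ = arctan(1/1) ≈ 45.00°
pole (s+200): 200 + j1 → |·| = √(200²+1²) = √40001 ≈ 200, ∠ = arctan(1/200) ≈ 0.29°
∠T = 45.00° − 0.29° = 44.71°

44.7°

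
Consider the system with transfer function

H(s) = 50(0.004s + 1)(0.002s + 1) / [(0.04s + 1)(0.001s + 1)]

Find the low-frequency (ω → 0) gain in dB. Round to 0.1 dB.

H(0) = 50 · 1 / 1 = 50
20 log₁₀(50) ≈ 33.98 dB

34.0 dB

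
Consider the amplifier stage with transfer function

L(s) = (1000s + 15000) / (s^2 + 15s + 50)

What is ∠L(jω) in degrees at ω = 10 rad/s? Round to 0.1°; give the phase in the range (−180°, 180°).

Substitute s = j10:
Numerator: 1000(j10) + 15000 = 15000 + j10000
Denominator: (j10)^2 + 15(j10) + 50 = -50 + j150
|N| = √(15000² + 10000²) ≈ 18028, ∠N ≈ 33.69°
|D| = √(50² + 150²) ≈ 158.11, ∠D ≈ 108.43°
∠L = 33.69° − 108.43° = -74.74°

-74.7°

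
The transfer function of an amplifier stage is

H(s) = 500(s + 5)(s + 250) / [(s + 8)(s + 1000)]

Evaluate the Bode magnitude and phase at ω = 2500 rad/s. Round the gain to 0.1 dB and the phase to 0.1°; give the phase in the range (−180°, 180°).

At s = jω = j2500:
zero (s+5): 5 + j2500 → |·| = √(5²+2500²) = √6250025 ≈ 2500, ∠ = arctan(2500/5) ≈ 89.89°
zero (s+250): 250 + j2500 → |·| = √(250²+2500²) = √6312500 ≈ 2512.5, ∠ = arctan(2500/250) ≈ 84.29°
pole (s+8): 8 + j2500 → |·| = √(8²+2500²) = √6250064 ≈ 2500, ∠ = arctan(2500/8) ≈ 89.82°
pole (s+1000): 1000 + j2500 → |·| = √(1000²+2500²) = √7250000 ≈ 2692.6, ∠ = arctan(2500/1000) ≈ 68.20°
|H| = 500 · 6.2812e+06 / 6.7315e+06 ≈ 466.55
Gain = 20 log₁₀(466.55) ≈ 53.38 dB
∠H = 174.18° − 158.02° = 16.16°

53.4 dB, 16.2°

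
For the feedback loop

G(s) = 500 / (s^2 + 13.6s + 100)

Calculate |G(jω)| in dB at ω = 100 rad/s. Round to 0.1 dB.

-26.0 dB

At s = jω = j100:
quadratic: (j100)² + 13.6·j100 + 100 = -9900 + j1360 → |·| ≈ 9993, ∠ ≈ 172.18°
|G| = 500 / 9993 ≈ 0.050035
Gain = 20 log₁₀(0.050035) ≈ -26.01 dB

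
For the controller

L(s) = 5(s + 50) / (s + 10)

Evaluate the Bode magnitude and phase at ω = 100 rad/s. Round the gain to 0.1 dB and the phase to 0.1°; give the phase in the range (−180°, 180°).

14.9 dB, -20.9°

At s = jω = j100:
zero (s+50): 50 + j100 → |·| = √(50²+100²) = √12500 ≈ 111.8, ∠ = arctan(100/50) ≈ 63.43°
pole (s+10): 10 + j100 → |·| = √(10²+100²) = √10100 ≈ 100.5, ∠ = arctan(100/10) ≈ 84.29°
|L| = 5 · 111.8 / 100.5 ≈ 5.5622
Gain = 20 log₁₀(5.5622) ≈ 14.90 dB
∠L = 63.43° − 84.29° = -20.86°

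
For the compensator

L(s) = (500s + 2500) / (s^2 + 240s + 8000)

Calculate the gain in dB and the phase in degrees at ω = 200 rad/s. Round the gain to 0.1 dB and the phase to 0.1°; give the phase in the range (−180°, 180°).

Substitute s = j200:
Numerator: 500(j200) + 2500 = 2500 + j100000
Denominator: (j200)^2 + 240(j200) + 8000 = -32000 + j48000
|N| = √(2500² + 100000²) ≈ 1.0003e+05, ∠N ≈ 88.57°
|D| = √(32000² + 48000²) ≈ 57689, ∠D ≈ 123.69°
|L| = 1.0003e+05 / 57689 ≈ 1.734
Gain = 20 log₁₀(1.734) ≈ 4.78 dB
∠L = 88.57° − 123.69° = -35.12°

4.8 dB, -35.1°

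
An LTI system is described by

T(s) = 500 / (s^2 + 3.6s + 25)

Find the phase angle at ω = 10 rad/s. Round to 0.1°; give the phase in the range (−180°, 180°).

At s = jω = j10:
quadratic: (j10)² + 3.6·j10 + 25 = -75 + j36 → |·| ≈ 83.193, ∠ ≈ 154.36°
∠T = 0.00° − 154.36° = -154.36°

-154.4°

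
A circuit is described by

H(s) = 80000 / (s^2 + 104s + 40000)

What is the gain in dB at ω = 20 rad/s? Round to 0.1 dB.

At s = jω = j20:
quadratic: (j20)² + 104·j20 + 40000 = 39600 + j2080 → |·| ≈ 39655, ∠ ≈ 3.01°
|H| = 80000 / 39655 ≈ 2.0174
Gain = 20 log₁₀(2.0174) ≈ 6.10 dB

6.1 dB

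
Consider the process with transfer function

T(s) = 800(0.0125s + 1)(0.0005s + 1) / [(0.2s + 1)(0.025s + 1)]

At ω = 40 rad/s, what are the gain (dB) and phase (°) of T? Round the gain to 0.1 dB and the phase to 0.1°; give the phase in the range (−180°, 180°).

37.9 dB, -100.2°

At ω = 40 rad/s:
zero (1 + j40·0.0125) = 1 + j0.5 → |·| ≈ 1.118, ∠ ≈ 26.57°
zero (1 + j40·0.0005) = 1 + j0.02 → |·| ≈ 1.0002, ∠ ≈ 1.15°
pole (1 + j40·0.2) = 1 + j8 → |·| ≈ 8.0623, ∠ ≈ 82.87°
pole (1 + j40·0.025) = 1 + j1 → |·| ≈ 1.4142, ∠ ≈ 45.00°
|T| = 800 · 1.118 · 1.0002 / (8.0623 · 1.4142) ≈ 78.46
Gain = 20 log₁₀(78.46) ≈ 37.89 dB
∠T = (26.57° + 1.15°) − (82.87° + 45.00°) = -100.15°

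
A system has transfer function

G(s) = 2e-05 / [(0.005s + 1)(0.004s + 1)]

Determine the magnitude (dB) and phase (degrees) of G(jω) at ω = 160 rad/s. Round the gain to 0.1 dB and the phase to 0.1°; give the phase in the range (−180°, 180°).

-97.6 dB, -71.3°

At ω = 160 rad/s:
pole (1 + j160·0.005) = 1 + j0.8 → |·| ≈ 1.2806, ∠ ≈ 38.66°
pole (1 + j160·0.004) = 1 + j0.64 → |·| ≈ 1.1873, ∠ ≈ 32.62°
|G| = 2e-05 · 1 / (1.2806 · 1.1873) ≈ 1.3154e-05
Gain = 20 log₁₀(1.3154e-05) ≈ -97.62 dB
∠G = (0°) − (38.66° + 32.62°) = -71.28°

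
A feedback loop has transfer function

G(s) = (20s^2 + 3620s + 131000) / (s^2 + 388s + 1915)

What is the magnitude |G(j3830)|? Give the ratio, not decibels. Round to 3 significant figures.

19.9

Substitute s = j3830:
Numerator: 20(j3830)^2 + 3620(j3830) + 131000 = -293247000 + j13864600
Denominator: (j3830)^2 + 388(j3830) + 1915 = -14666985 + j1486040
|N| = √(293247000² + 13864600²) ≈ 2.9357e+08, ∠N ≈ 177.29°
|D| = √(14666985² + 1486040²) ≈ 1.4742e+07, ∠D ≈ 174.21°
|G| = 2.9357e+08 / 1.4742e+07 ≈ 19.914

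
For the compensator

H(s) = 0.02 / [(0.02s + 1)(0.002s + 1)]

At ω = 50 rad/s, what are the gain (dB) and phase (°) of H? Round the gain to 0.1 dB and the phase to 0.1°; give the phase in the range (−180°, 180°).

-37.0 dB, -50.7°

At ω = 50 rad/s:
pole (1 + j50·0.02) = 1 + j1 → |·| ≈ 1.4142, ∠ ≈ 45.00°
pole (1 + j50·0.002) = 1 + j0.1 → |·| ≈ 1.005, ∠ ≈ 5.71°
|H| = 0.02 · 1 / (1.4142 · 1.005) ≈ 0.014072
Gain = 20 log₁₀(0.014072) ≈ -37.03 dB
∠H = (0°) − (45.00° + 5.71°) = -50.71°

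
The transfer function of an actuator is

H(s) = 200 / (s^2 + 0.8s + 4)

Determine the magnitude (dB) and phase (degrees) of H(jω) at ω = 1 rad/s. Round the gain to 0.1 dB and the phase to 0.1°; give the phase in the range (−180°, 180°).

36.2 dB, -14.9°

At s = jω = j1:
quadratic: (j1)² + 0.8·j1 + 4 = 3 + j0.8 → |·| ≈ 3.1048, ∠ ≈ 14.93°
|H| = 200 / 3.1048 ≈ 64.416
Gain = 20 log₁₀(64.416) ≈ 36.18 dB
∠H = 0.00° − 14.93° = -14.93°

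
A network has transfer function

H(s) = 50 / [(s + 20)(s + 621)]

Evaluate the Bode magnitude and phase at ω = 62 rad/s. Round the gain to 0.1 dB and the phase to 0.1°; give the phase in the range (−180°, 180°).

At s = jω = j62:
pole (s+20): 20 + j62 → |·| = √(20²+62²) = √4244 ≈ 65.146, ∠ = arctan(62/20) ≈ 72.12°
pole (s+621): 621 + j62 → |·| = √(621²+62²) = √389485 ≈ 624.09, ∠ = arctan(62/621) ≈ 5.70°
|H| = 50 / 40657 ≈ 0.0012298
Gain = 20 log₁₀(0.0012298) ≈ -58.20 dB
∠H = 0.00° − 77.82° = -77.82°

-58.2 dB, -77.8°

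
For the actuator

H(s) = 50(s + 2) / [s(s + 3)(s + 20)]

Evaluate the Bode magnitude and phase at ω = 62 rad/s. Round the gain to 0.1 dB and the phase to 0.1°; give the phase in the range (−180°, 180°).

At s = jω = j62:
zero (s+2): 2 + j62 → |·| = √(2²+62²) = √3848 ≈ 62.032, ∠ = arctan(62/2) ≈ 88.15°
pole (s+3): 3 + j62 → |·| = √(3²+62²) = √3853 ≈ 62.073, ∠ = arctan(62/3) ≈ 87.23°
pole (s+20): 20 + j62 → |·| = √(20²+62²) = √4244 ≈ 65.146, ∠ = arctan(62/20) ≈ 72.12°
pole at origin: |s| = 62, ∠ = 90.00° (in denominator)
|H| = 50 · 62.032 / 2.5072e+05 ≈ 0.012371
Gain = 20 log₁₀(0.012371) ≈ -38.15 dB
∠H = 88.15° − 249.35° = -161.20°

-38.2 dB, -161.2°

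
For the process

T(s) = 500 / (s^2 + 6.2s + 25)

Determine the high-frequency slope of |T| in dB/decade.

Each pole contributes −20 dB/decade at high frequency; each zero contributes +20 dB/decade.
Net: 0 zero(s) − 2 pole(s) → -40 dB/decade.

-40 dB/decade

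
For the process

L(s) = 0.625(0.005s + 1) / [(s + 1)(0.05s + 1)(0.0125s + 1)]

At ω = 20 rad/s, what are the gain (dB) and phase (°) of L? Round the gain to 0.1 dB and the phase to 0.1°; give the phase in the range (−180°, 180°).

-33.3 dB, -140.5°

At ω = 20 rad/s:
zero (1 + j20·0.005) = 1 + j0.1 → |·| ≈ 1.005, ∠ ≈ 5.71°
pole (1 + j20·1) = 1 + j20 → |·| ≈ 20.025, ∠ ≈ 87.14°
pole (1 + j20·0.05) = 1 + j1 → |·| ≈ 1.4142, ∠ ≈ 45.00°
pole (1 + j20·0.0125) = 1 + j0.25 → |·| ≈ 1.0308, ∠ ≈ 14.04°
|L| = 0.625 · 1.005 / (20.025 · 1.4142 · 1.0308) ≈ 0.021517
Gain = 20 log₁₀(0.021517) ≈ -33.34 dB
∠L = (5.71°) − (87.14° + 45.00° + 14.04°) = -140.47°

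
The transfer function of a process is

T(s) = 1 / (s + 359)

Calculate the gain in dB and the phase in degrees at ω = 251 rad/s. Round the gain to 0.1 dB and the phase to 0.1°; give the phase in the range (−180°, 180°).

Substitute s = j251:
Numerator: 1 = 1 + j0
Denominator: (j251) + 359 = 359 + j251
|N| = √(1² + 0²) ≈ 1, ∠N ≈ 0.00°
|D| = √(359² + 251²) ≈ 438.04, ∠D ≈ 34.96°
|T| = 1 / 438.04 ≈ 0.0022829
Gain = 20 log₁₀(0.0022829) ≈ -52.83 dB
∠T = 0.00° − 34.96° = -34.96°

-52.8 dB, -35.0°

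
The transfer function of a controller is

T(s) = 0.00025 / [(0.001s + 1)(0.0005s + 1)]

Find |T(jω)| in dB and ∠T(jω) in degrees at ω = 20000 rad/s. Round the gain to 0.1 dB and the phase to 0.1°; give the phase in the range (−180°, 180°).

-118.1 dB, -171.4°

At ω = 20000 rad/s:
pole (1 + j20000·0.001) = 1 + j20 → |·| ≈ 20.025, ∠ ≈ 87.14°
pole (1 + j20000·0.0005) = 1 + j10 → |·| ≈ 10.05, ∠ ≈ 84.29°
|T| = 0.00025 · 1 / (20.025 · 10.05) ≈ 1.2422e-06
Gain = 20 log₁₀(1.2422e-06) ≈ -118.12 dB
∠T = (0°) − (87.14° + 84.29°) = -171.43°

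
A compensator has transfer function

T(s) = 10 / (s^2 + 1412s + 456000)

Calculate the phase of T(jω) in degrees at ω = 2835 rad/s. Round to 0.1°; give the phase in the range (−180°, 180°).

-152.2°

Substitute s = j2835:
Numerator: 10 = 10 + j0
Denominator: (j2835)^2 + 1412(j2835) + 456000 = -7581225 + j4003020
|N| = √(10² + 0²) ≈ 10, ∠N ≈ 0.00°
|D| = √(7581225² + 4003020²) ≈ 8.5732e+06, ∠D ≈ 152.17°
∠T = 0.00° − 152.17° = -152.17°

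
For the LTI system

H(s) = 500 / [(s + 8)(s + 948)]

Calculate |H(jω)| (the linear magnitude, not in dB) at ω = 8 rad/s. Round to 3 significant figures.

At s = jω = j8:
pole (s+8): 8 + j8 → |·| = √(8²+8²) = √128 ≈ 11.314, ∠ = arctan(8/8) ≈ 45.00°
pole (s+948): 948 + j8 → |·| = √(948²+8²) = √898768 ≈ 948.03, ∠ = arctan(8/948) ≈ 0.48°
|H| = 500 / 10726 ≈ 0.046616

0.0466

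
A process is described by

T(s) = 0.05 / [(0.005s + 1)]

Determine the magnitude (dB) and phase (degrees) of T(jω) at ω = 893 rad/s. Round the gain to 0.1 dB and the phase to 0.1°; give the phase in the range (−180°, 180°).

At ω = 893 rad/s:
pole (1 + j893·0.005) = 1 + j4.465 → |·| ≈ 4.5756, ∠ ≈ 77.38°
|T| = 0.05 · 1 / (4.5756) ≈ 0.010928
Gain = 20 log₁₀(0.010928) ≈ -39.23 dB
∠T = (0°) − (77.38°) = -77.38°

-39.2 dB, -77.4°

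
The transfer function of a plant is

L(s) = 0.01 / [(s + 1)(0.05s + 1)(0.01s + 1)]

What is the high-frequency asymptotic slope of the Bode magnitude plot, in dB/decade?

Each pole contributes −20 dB/decade at high frequency; each zero contributes +20 dB/decade.
Net: 0 zero(s) − 3 pole(s) → -60 dB/decade.

-60 dB/decade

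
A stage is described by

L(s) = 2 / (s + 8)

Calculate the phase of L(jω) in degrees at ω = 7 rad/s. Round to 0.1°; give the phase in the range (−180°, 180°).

-41.2°

Substitute s = j7:
Numerator: 2 = 2 + j0
Denominator: (j7) + 8 = 8 + j7
|N| = √(2² + 0²) ≈ 2, ∠N ≈ 0.00°
|D| = √(8² + 7²) ≈ 10.63, ∠D ≈ 41.19°
∠L = 0.00° − 41.19° = -41.19°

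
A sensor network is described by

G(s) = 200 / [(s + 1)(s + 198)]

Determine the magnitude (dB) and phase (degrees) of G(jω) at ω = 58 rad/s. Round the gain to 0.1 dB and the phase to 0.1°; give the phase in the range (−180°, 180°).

-35.5 dB, -105.3°

At s = jω = j58:
pole (s+1): 1 + j58 → |·| = √(1²+58²) = √3365 ≈ 58.009, ∠ = arctan(58/1) ≈ 89.01°
pole (s+198): 198 + j58 → |·| = √(198²+58²) = √42568 ≈ 206.32, ∠ = arctan(58/198) ≈ 16.33°
|G| = 200 / 11968 ≈ 0.016711
Gain = 20 log₁₀(0.016711) ≈ -35.54 dB
∠G = 0.00° − 105.34° = -105.34°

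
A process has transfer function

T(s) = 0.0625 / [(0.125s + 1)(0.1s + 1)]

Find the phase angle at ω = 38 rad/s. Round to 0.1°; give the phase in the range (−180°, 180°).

-153.4°

At ω = 38 rad/s:
pole (1 + j38·0.125) = 1 + j4.75 → |·| ≈ 4.8541, ∠ ≈ 78.11°
pole (1 + j38·0.1) = 1 + j3.8 → |·| ≈ 3.9294, ∠ ≈ 75.26°
∠T = (0°) − (78.11° + 75.26°) = -153.37°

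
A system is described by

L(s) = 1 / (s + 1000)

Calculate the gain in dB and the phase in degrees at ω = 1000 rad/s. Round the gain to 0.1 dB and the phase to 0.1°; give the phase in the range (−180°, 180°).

-63.0 dB, -45.0°

At s = jω = j1000:
pole (s+1000): 1000 + j1000 → |·| = √(1000²+1000²) = √2000000 ≈ 1414.2, ∠ = arctan(1000/1000) ≈ 45.00°
|L| = 1 / 1414.2 ≈ 0.00070711
Gain = 20 log₁₀(0.00070711) ≈ -63.01 dB
∠L = 0.00° − 45.00° = -45.00°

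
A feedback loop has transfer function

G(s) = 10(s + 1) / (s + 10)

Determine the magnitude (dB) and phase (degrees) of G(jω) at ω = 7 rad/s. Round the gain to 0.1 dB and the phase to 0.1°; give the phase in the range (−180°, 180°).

At s = jω = j7:
zero (s+1): 1 + j7 → |·| = √(1²+7²) = √50 ≈ 7.0711, ∠ = arctan(7/1) ≈ 81.87°
pole (s+10): 10 + j7 → |·| = √(10²+7²) = √149 ≈ 12.207, ∠ = arctan(7/10) ≈ 34.99°
|G| = 10 · 7.0711 / 12.207 ≈ 5.7927
Gain = 20 log₁₀(5.7927) ≈ 15.26 dB
∠G = 81.87° − 34.99° = 46.88°

15.3 dB, 46.9°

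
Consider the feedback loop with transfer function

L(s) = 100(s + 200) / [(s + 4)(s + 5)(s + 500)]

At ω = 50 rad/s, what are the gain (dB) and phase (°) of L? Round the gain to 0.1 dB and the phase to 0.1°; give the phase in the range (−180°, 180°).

-35.8 dB, -161.4°

At s = jω = j50:
zero (s+200): 200 + j50 → |·| = √(200²+50²) = √42500 ≈ 206.16, ∠ = arctan(50/200) ≈ 14.04°
pole (s+4): 4 + j50 → |·| = √(4²+50²) = √2516 ≈ 50.16, ∠ = arctan(50/4) ≈ 85.43°
pole (s+5): 5 + j50 → |·| = √(5²+50²) = √2525 ≈ 50.249, ∠ = arctan(50/5) ≈ 84.29°
pole (s+500): 500 + j50 → |·| = √(500²+50²) = √252500 ≈ 502.49, ∠ = arctan(50/500) ≈ 5.71°
|L| = 100 · 206.16 / 1.2665e+06 ≈ 0.016278
Gain = 20 log₁₀(0.016278) ≈ -35.77 dB
∠L = 14.04° − 175.43° = -161.39°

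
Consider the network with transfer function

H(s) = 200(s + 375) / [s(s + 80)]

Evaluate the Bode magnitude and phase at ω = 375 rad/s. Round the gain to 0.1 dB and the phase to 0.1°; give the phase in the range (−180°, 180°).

-2.6 dB, -123.0°

At s = jω = j375:
zero (s+375): 375 + j375 → |·| = √(375²+375²) = √281250 ≈ 530.33, ∠ = arctan(375/375) ≈ 45.00°
pole (s+80): 80 + j375 → |·| = √(80²+375²) = √147025 ≈ 383.44, ∠ = arctan(375/80) ≈ 77.96°
pole at origin: |s| = 375, ∠ = 90.00° (in denominator)
|H| = 200 · 530.33 / 1.4379e+05 ≈ 0.73765
Gain = 20 log₁₀(0.73765) ≈ -2.64 dB
∠H = 45.00° − 167.96° = -122.96°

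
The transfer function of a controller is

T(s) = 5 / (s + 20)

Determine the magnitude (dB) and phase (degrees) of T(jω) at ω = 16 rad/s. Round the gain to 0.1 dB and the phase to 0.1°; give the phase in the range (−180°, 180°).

-14.2 dB, -38.7°

Substitute s = j16:
Numerator: 5 = 5 + j0
Denominator: (j16) + 20 = 20 + j16
|N| = √(5² + 0²) ≈ 5, ∠N ≈ 0.00°
|D| = √(20² + 16²) ≈ 25.612, ∠D ≈ 38.66°
|T| = 5 / 25.612 ≈ 0.19522
Gain = 20 log₁₀(0.19522) ≈ -14.19 dB
∠T = 0.00° − 38.66° = -38.66°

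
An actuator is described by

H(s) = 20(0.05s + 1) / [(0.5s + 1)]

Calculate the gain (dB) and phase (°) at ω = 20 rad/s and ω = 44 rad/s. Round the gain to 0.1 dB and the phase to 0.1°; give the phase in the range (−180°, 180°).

ω = 20: 9.0 dB, -39.3°; ω = 44: 6.8 dB, -21.8°

At ω = 20 rad/s:
zero (1 + j20·0.05) = 1 + j1 → |·| ≈ 1.4142, ∠ ≈ 45.00°
pole (1 + j20·0.5) = 1 + j10 → |·| ≈ 10.05, ∠ ≈ 84.29°
|H| = 20 · 1.4142 / (10.05) ≈ 2.8143
Gain = 20 log₁₀(2.8143) ≈ 8.99 dB
∠H = (45.00°) − (84.29°) = -39.29°

At ω = 44 rad/s:
zero (1 + j44·0.05) = 1 + j2.2 → |·| ≈ 2.4166, ∠ ≈ 65.56°
pole (1 + j44·0.5) = 1 + j22 → |·| ≈ 22.023, ∠ ≈ 87.40°
|H| = 20 · 2.4166 / (22.023) ≈ 2.1946
Gain = 20 log₁₀(2.1946) ≈ 6.83 dB
∠H = (65.56°) − (87.40°) = -21.84°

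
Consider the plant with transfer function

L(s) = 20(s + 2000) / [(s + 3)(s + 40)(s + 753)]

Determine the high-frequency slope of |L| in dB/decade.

-40 dB/decade

Each pole contributes −20 dB/decade at high frequency; each zero contributes +20 dB/decade.
Net: 1 zero(s) − 3 pole(s) → -40 dB/decade.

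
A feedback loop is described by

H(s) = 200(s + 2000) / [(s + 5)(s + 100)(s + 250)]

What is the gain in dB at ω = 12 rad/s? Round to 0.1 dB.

1.7 dB

At s = jω = j12:
zero (s+2000): 2000 + j12 → |·| = √(2000²+12²) = √4000144 ≈ 2000, ∠ = arctan(12/2000) ≈ 0.34°
pole (s+5): 5 + j12 → |·| = √(5²+12²) = √169 ≈ 13, ∠ = arctan(12/5) ≈ 67.38°
pole (s+100): 100 + j12 → |·| = √(100²+12²) = √10144 ≈ 100.72, ∠ = arctan(12/100) ≈ 6.84°
pole (s+250): 250 + j12 → |·| = √(250²+12²) = √62644 ≈ 250.29, ∠ = arctan(12/250) ≈ 2.75°
|H| = 200 · 2000 / 3.2772e+05 ≈ 1.2206
Gain = 20 log₁₀(1.2206) ≈ 1.73 dB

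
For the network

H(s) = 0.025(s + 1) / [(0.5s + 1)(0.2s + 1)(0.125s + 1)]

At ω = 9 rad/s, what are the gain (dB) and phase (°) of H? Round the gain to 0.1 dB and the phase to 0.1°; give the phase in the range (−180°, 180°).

-36.0 dB, -103.1°

At ω = 9 rad/s:
zero (1 + j9·1) = 1 + j9 → |·| ≈ 9.0554, ∠ ≈ 83.66°
pole (1 + j9·0.5) = 1 + j4.5 → |·| ≈ 4.6098, ∠ ≈ 77.47°
pole (1 + j9·0.2) = 1 + j1.8 → |·| ≈ 2.0591, ∠ ≈ 60.95°
pole (1 + j9·0.125) = 1 + j1.125 → |·| ≈ 1.5052, ∠ ≈ 48.37°
|H| = 0.025 · 9.0554 / (4.6098 · 2.0591 · 1.5052) ≈ 0.015845
Gain = 20 log₁₀(0.015845) ≈ -36.00 dB
∠H = (83.66°) − (77.47° + 60.95° + 48.37°) = -103.13°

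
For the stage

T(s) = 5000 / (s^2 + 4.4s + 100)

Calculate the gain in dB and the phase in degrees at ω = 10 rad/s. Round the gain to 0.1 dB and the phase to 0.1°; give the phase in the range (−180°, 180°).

At s = jω = j10:
quadratic: (j10)² + 4.4·j10 + 100 = 0 + j44 → |·| ≈ 44, ∠ ≈ 90.00°
|T| = 5000 / 44 ≈ 113.64
Gain = 20 log₁₀(113.64) ≈ 41.11 dB
∠T = 0.00° − 90.00° = -90.00°

41.1 dB, -90.0°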